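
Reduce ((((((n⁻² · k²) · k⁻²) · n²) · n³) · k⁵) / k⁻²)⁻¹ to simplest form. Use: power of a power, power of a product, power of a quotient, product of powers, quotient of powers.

((((((n⁻² · k²) · k⁻²) · n²) · n³) · k⁵) / k⁻²)⁻¹
= ((((((n⁻² · k²) · k⁻²) · n²) · n³) · k⁵)⁻¹) / ((k⁻²)⁻¹)    [power of a quotient]
= ((((((n⁻² · k²) · k⁻²) · n²) · n³)⁻¹) · ((k⁵)⁻¹)) / ((k⁻²)⁻¹)    [power of a product]
= ((((((n⁻² · k²) · k⁻²) · n²)⁻¹) · ((n³)⁻¹)) · ((k⁵)⁻¹)) / ((k⁻²)⁻¹)    [power of a product]
= ((((((n⁻² · k²) · k⁻²)⁻¹) · ((n²)⁻¹)) · ((n³)⁻¹)) · ((k⁵)⁻¹)) / ((k⁻²)⁻¹)    [power of a product]
= ((((((n⁻² · k²)⁻¹) · ((k⁻²)⁻¹)) · ((n²)⁻¹)) · ((n³)⁻¹)) · ((k⁵)⁻¹)) / ((k⁻²)⁻¹)    [power of a product]
= (((((((n⁻²)⁻¹) · ((k²)⁻¹)) · ((k⁻²)⁻¹)) · ((n²)⁻¹)) · ((n³)⁻¹)) · ((k⁵)⁻¹)) / ((k⁻²)⁻¹)    [power of a product]
= (((((n² · ((k²)⁻¹)) · ((k⁻²)⁻¹)) · ((n²)⁻¹)) · ((n³)⁻¹)) · ((k⁵)⁻¹)) / ((k⁻²)⁻¹)    [power of a power]
= (((((n² · k⁻²) · ((k⁻²)⁻¹)) · ((n²)⁻¹)) · ((n³)⁻¹)) · ((k⁵)⁻¹)) / ((k⁻²)⁻¹)    [power of a power]
= (((((n² · k⁻²) · k²) · ((n²)⁻¹)) · ((n³)⁻¹)) · ((k⁵)⁻¹)) / ((k⁻²)⁻¹)    [power of a power]
= (((((n² · k⁻²) · k²) · n⁻²) · ((n³)⁻¹)) · ((k⁵)⁻¹)) / ((k⁻²)⁻¹)    [power of a power]
= (((((n² · k⁻²) · k²) · n⁻²) · n⁻³) · ((k⁵)⁻¹)) / ((k⁻²)⁻¹)    [power of a power]
= (((((n² · k⁻²) · k²) · n⁻²) · n⁻³) · k⁻⁵) / ((k⁻²)⁻¹)    [power of a power]
= (((((n² · k⁻²) · k²) · n⁻²) · n⁻³) · k⁻⁵) / k²    [power of a power]
= k⁻⁷n⁻³    [quotient of powers; product of powers]

k⁻⁷n⁻³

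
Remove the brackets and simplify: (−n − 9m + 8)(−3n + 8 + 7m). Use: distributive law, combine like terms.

3n^2 − 32n + 20mn − 16m − 63m^2 + 64

(−n − 9m + 8)(−3n + 8 + 7m)
= 3n^2 − 8n − 7mn + 27mn − 72m − 63m^2 − 24n + 64 + 56m    [distributive law]
= 3n^2 − 32n + 20mn − 16m − 63m^2 + 64    [combine like terms]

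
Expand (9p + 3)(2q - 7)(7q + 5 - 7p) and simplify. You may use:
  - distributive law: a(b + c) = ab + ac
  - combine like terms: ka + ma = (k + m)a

126pq^2 - 393pq - 126p^2q - 168p + 441p^2 + 42q^2 - 117q - 105

(9p + 3)(2q - 7)(7q + 5 - 7p)
= (18pq - 63p + 6q - 21)(7q + 5 - 7p)    [distributive law]
= 126pq^2 + 90pq - 126p^2q - 441pq - 315p + 441p^2 + 42q^2 + 30q - 42pq - 147q - 105 + 147p    [distributive law]
= 126pq^2 - 393pq - 126p^2q - 168p + 441p^2 + 42q^2 - 117q - 105    [combine like terms]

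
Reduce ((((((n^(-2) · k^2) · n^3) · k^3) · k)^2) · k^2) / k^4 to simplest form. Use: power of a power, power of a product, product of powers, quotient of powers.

((((((n^(-2) · k^2) · n^3) · k^3) · k)^2) · k^2) / k^4
= ((((((n^(-2) · k^2) · n^3) · k^3)^2) · (k^2)) · k^2) / k^4    [power of a product]
= ((((((n^(-2) · k^2) · n^3)^2) · ((k^3)^2)) · (k^2)) · k^2) / k^4    [power of a product]
= ((((((n^(-2) · k^2)^2) · ((n^3)^2)) · ((k^3)^2)) · (k^2)) · k^2) / k^4    [power of a product]
= (((((((n^(-2))^2) · ((k^2)^2)) · ((n^3)^2)) · ((k^3)^2)) · (k^2)) · k^2) / k^4    [power of a product]
= (((((n^(-4) · ((k^2)^2)) · ((n^3)^2)) · ((k^3)^2)) · (k^2)) · k^2) / k^4    [power of a power]
= (((((n^(-4) · k^4) · ((n^3)^2)) · ((k^3)^2)) · (k^2)) · k^2) / k^4    [power of a power]
= (((((n^(-4) · k^4) · n^6) · ((k^3)^2)) · (k^2)) · k^2) / k^4    [power of a power]
= (((((n^(-4) · k^4) · n^6) · k^6) · (k^2)) · k^2) / k^4    [power of a power]
= k^10·n^2    [quotient of powers; product of powers]

k^10·n^2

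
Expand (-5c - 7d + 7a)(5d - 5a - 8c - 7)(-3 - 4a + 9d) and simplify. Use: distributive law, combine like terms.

(-5c - 7d + 7a)(5d - 5a - 8c - 7)(-3 - 4a + 9d)
= (-25cd + 25ac + 40c² + 35c - 35d² + 35ad + 56cd + 49d + 35ad - 35a² - 56ac - 49a)(-3 - 4a + 9d)    [distributive law]
= (31cd - 31ac + 40c² + 35c - 35d² + 70ad + 49d - 35a² - 49a)(-3 - 4a + 9d)    [combine like terms]
= -93cd - 124acd + 279cd² + 93ac + 124a²c - 279acd - 120c² - 160ac² + 360c²d - 105c - 140ac + 315cd + 105d² + 140ad² - 315d³ - 210ad - 280a²d + 630ad² - 147d - 196ad + 441d² + 105a² + 140a³ - 315a²d + 147a + 196a² - 441ad    [distributive law]
= 222cd - 403acd + 279cd² - 47ac + 124a²c - 120c² - 160ac² + 360c²d - 105c + 546d² + 770ad² - 315d³ - 847ad - 595a²d - 147d + 301a² + 140a³ + 147a    [combine like terms]

222cd - 403acd + 279cd² - 47ac + 124a²c - 120c² - 160ac² + 360c²d - 105c + 546d² + 770ad² - 315d³ - 847ad - 595a²d - 147d + 301a² + 140a³ + 147a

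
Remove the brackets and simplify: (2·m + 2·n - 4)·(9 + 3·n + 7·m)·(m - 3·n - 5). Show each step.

(2·m + 2·n - 4)·(9 + 3·n + 7·m)·(m - 3·n - 5)
= (18·m + 6·m·n + 14·m^2 + 18·n + 6·n^2 + 14·m·n - 36 - 12·n - 28·m)·(m - 3·n - 5)    [distributive law]
= (-10·m + 20·m·n + 14·m^2 + 6·n + 6·n^2 - 36)·(m - 3·n - 5)    [combine like terms]
= -10·m^2 + 30·m·n + 50·m + 20·m^2·n - 60·m·n^2 - 100·m·n + 14·m^3 - 42·m^2·n - 70·m^2 + 6·m·n - 18·n^2 - 30·n + 6·m·n^2 - 18·n^3 - 30·n^2 - 36·m + 108·n + 180    [distributive law]
= -80·m^2 - 64·m·n + 14·m - 22·m^2·n - 54·m·n^2 + 14·m^3 - 48·n^2 + 78·n - 18·n^3 + 180    [combine like terms]

-80·m^2 - 64·m·n + 14·m - 22·m^2·n - 54·m·n^2 + 14·m^3 - 48·n^2 + 78·n - 18·n^3 + 180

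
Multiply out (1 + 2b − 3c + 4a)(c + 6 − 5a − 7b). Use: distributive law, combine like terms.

−17c + 6 + 19a + 5b + 23bc − 38ab − 14b² − 3c² + 19ac − 20a²

(1 + 2b − 3c + 4a)(c + 6 − 5a − 7b)
= c + 6 − 5a − 7b + 2bc + 12b − 10ab − 14b² − 3c² − 18c + 15ac + 21bc + 4ac + 24a − 20a² − 28ab    [distributive law]
= −17c + 6 + 19a + 5b + 23bc − 38ab − 14b² − 3c² + 19ac − 20a²    [combine like terms]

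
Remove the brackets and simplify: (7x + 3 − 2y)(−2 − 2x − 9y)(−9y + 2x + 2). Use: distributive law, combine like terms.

16xy − 68x^2 − 52x + 8x^2y − 28x^3 + 567xy^2 + 8y − 12 + 243y^2 − 162y^3

(7x + 3 − 2y)(−2 − 2x − 9y)(−9y + 2x + 2)
= (−14x − 14x^2 − 63xy − 6 − 6x − 27y + 4y + 4xy + 18y^2)(−9y + 2x + 2)    [distributive law]
= (−20x − 14x^2 − 59xy − 6 − 23y + 18y^2)(−9y + 2x + 2)    [combine like terms]
= 180xy − 40x^2 − 40x + 126x^2y − 28x^3 − 28x^2 + 531xy^2 − 118x^2y − 118xy + 54y − 12x − 12 + 207y^2 − 46xy − 46y − 162y^3 + 36xy^2 + 36y^2    [distributive law]
= 16xy − 68x^2 − 52x + 8x^2y − 28x^3 + 567xy^2 + 8y − 12 + 243y^2 − 162y^3    [combine like terms]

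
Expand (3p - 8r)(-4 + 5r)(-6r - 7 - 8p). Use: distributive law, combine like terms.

-289pr + 84p + 96p^2 + 230pr^2 - 120p^2r + 88r^2 - 224r + 240r^3

(3p - 8r)(-4 + 5r)(-6r - 7 - 8p)
= (-12p + 15pr + 32r - 40r^2)(-6r - 7 - 8p)    [distributive law]
= 72pr + 84p + 96p^2 - 90pr^2 - 105pr - 120p^2r - 192r^2 - 224r - 256pr + 240r^3 + 280r^2 + 320pr^2    [distributive law]
= -289pr + 84p + 96p^2 + 230pr^2 - 120p^2r + 88r^2 - 224r + 240r^3    [combine like terms]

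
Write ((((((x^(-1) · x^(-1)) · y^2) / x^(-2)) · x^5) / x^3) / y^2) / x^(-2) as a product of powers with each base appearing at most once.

((((((x^(-1) · x^(-1)) · y^2) / x^(-2)) · x^5) / x^3) / y^2) / x^(-2)
= (((((x^(-2) · y^2) / x^(-2)) · x^5) / x^3) / y^2) / x^(-2)    [product of powers]
= x^4    [quotient of powers; product of powers]

x^4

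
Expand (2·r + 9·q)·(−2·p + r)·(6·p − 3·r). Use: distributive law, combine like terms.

(2·r + 9·q)·(−2·p + r)·(6·p − 3·r)
= (−4·p·r + 2·r² − 18·p·q + 9·q·r)·(6·p − 3·r)    [distributive law]
= −24·p²·r + 12·p·r² + 12·p·r² − 6·r³ − 108·p²·q + 54·p·q·r + 54·p·q·r − 27·q·r²    [distributive law]
= −24·p²·r + 24·p·r² − 6·r³ − 108·p²·q + 108·p·q·r − 27·q·r²    [combine like terms]

−24·p²·r + 24·p·r² − 6·r³ − 108·p²·q + 108·p·q·r − 27·q·r²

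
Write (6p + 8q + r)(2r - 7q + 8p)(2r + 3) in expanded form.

40pr^2 + 60pr + 44pqr + 66pq + 96p^2r + 144p^2 + 18qr^2 + 27qr - 112q^2r - 168q^2 + 4r^3 + 6r^2

(6p + 8q + r)(2r - 7q + 8p)(2r + 3)
= (12pr - 42pq + 48p^2 + 16qr - 56q^2 + 64pq + 2r^2 - 7qr + 8pr)(2r + 3)    [distributive law]
= (20pr + 22pq + 48p^2 + 9qr - 56q^2 + 2r^2)(2r + 3)    [combine like terms]
= 40pr^2 + 60pr + 44pqr + 66pq + 96p^2r + 144p^2 + 18qr^2 + 27qr - 112q^2r - 168q^2 + 4r^3 + 6r^2    [distributive law]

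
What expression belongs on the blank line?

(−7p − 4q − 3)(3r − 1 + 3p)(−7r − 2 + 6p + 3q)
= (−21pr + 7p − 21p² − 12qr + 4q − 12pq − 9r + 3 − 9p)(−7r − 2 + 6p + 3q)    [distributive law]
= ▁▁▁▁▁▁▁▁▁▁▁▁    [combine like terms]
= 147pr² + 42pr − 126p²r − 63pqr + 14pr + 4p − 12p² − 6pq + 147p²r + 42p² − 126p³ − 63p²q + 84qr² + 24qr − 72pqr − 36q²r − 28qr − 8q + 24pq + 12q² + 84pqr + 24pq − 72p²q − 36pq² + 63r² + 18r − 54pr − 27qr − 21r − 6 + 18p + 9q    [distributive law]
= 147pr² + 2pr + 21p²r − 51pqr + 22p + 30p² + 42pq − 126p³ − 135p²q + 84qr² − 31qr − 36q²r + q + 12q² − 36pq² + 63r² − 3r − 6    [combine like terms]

By combine like terms:

(−21pr − 2p − 21p² − 12qr + 4q − 12pq − 9r + 3)(−7r − 2 + 6p + 3q)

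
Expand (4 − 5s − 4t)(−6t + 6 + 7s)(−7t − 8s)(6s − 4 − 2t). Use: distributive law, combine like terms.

(4 − 5s − 4t)(−6t + 6 + 7s)(−7t − 8s)(6s − 4 − 2t)
= (−24t + 24 + 28s + 30st − 30s − 35s² + 24t² − 24t − 28st)(−7t − 8s)(6s − 4 − 2t)    [distributive law]
= (−48t + 24 − 2s + 2st − 35s² + 24t²)(−7t − 8s)(6s − 4 − 2t)    [combine like terms]
= (336t² + 384st − 168t − 192s + 14st + 16s² − 14st² − 16s²t + 245s²t + 280s³ − 168t³ − 192st²)(6s − 4 − 2t)    [distributive law]
= (336t² + 398st − 168t − 192s + 16s² − 206st² + 229s²t + 280s³ − 168t³)(6s − 4 − 2t)    [combine like terms]
= 2016st² − 1344t² − 672t³ + 2388s²t − 1592st − 796st² − 1008st + 672t + 336t² − 1152s² + 768s + 384st + 96s³ − 64s² − 32s²t − 1236s²t² + 824st² + 412st³ + 1374s³t − 916s²t − 458s²t² + 1680s⁴ − 1120s³ − 560s³t − 1008st³ + 672t³ + 336t⁴    [distributive law]
= 2044st² − 1008t² + 1440s²t − 2216st + 672t − 1216s² + 768s − 1024s³ − 1694s²t² − 596st³ + 814s³t + 1680s⁴ + 336t⁴    [combine like terms]

2044st² − 1008t² + 1440s²t − 2216st + 672t − 1216s² + 768s − 1024s³ − 1694s²t² − 596st³ + 814s³t + 1680s⁴ + 336t⁴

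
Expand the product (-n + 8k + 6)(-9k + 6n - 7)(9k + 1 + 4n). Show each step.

225k^2n + 4kn + 174kn^2 + 166n^2 - 24n^3 - 125n - 648k^3 - 1062k^2 - 488k - 42

(-n + 8k + 6)(-9k + 6n - 7)(9k + 1 + 4n)
= (9kn - 6n^2 + 7n - 72k^2 + 48kn - 56k - 54k + 36n - 42)(9k + 1 + 4n)    [distributive law]
= (57kn - 6n^2 + 43n - 72k^2 - 110k - 42)(9k + 1 + 4n)    [combine like terms]
= 513k^2n + 57kn + 228kn^2 - 54kn^2 - 6n^2 - 24n^3 + 387kn + 43n + 172n^2 - 648k^3 - 72k^2 - 288k^2n - 990k^2 - 110k - 440kn - 378k - 42 - 168n    [distributive law]
= 225k^2n + 4kn + 174kn^2 + 166n^2 - 24n^3 - 125n - 648k^3 - 1062k^2 - 488k - 42    [combine like terms]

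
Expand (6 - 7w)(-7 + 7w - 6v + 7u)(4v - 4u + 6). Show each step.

-384v + 420u - 252 + 616vw - 658uw + 546w - 144v^2 + 312uv - 168u^2 - 196vw^2 + 196uw^2 - 294w^2 + 168v^2w - 364uvw + 196u^2w

(6 - 7w)(-7 + 7w - 6v + 7u)(4v - 4u + 6)
= (-42 + 42w - 36v + 42u + 49w - 49w^2 + 42vw - 49uw)(4v - 4u + 6)    [distributive law]
= (-42 + 91w - 36v + 42u - 49w^2 + 42vw - 49uw)(4v - 4u + 6)    [combine like terms]
= -168v + 168u - 252 + 364vw - 364uw + 546w - 144v^2 + 144uv - 216v + 168uv - 168u^2 + 252u - 196vw^2 + 196uw^2 - 294w^2 + 168v^2w - 168uvw + 252vw - 196uvw + 196u^2w - 294uw    [distributive law]
= -384v + 420u - 252 + 616vw - 658uw + 546w - 144v^2 + 312uv - 168u^2 - 196vw^2 + 196uw^2 - 294w^2 + 168v^2w - 364uvw + 196u^2w    [combine like terms]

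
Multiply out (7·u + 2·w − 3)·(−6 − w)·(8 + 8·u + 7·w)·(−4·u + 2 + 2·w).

96·u^2 − 960·u − 1444·u·w + 1344·u^3 + 904·u^2·w − 658·u·w^2 + 224·u^3·w + 148·u^2·w^2 − 74·u·w^3 + 396·w − 50·w^2 − 186·w^3 − 28·w^4 + 288

(7·u + 2·w − 3)·(−6 − w)·(8 + 8·u + 7·w)·(−4·u + 2 + 2·w)
= (−42·u − 7·u·w − 12·w − 2·w^2 + 18 + 3·w)·(8 + 8·u + 7·w)·(−4·u + 2 + 2·w)    [distributive law]
= (−42·u − 7·u·w − 9·w − 2·w^2 + 18)·(8 + 8·u + 7·w)·(−4·u + 2 + 2·w)    [combine like terms]
= (−336·u − 336·u^2 − 294·u·w − 56·u·w − 56·u^2·w − 49·u·w^2 − 72·w − 72·u·w − 63·w^2 − 16·w^2 − 16·u·w^2 − 14·w^3 + 144 + 144·u + 126·w)·(−4·u + 2 + 2·w)    [distributive law]
= (−192·u − 336·u^2 − 422·u·w − 56·u^2·w − 65·u·w^2 + 54·w − 79·w^2 − 14·w^3 + 144)·(−4·u + 2 + 2·w)    [combine like terms]
= 768·u^2 − 384·u − 384·u·w + 1344·u^3 − 672·u^2 − 672·u^2·w + 1688·u^2·w − 844·u·w − 844·u·w^2 + 224·u^3·w − 112·u^2·w − 112·u^2·w^2 + 260·u^2·w^2 − 130·u·w^2 − 130·u·w^3 − 216·u·w + 108·w + 108·w^2 + 316·u·w^2 − 158·w^2 − 158·w^3 + 56·u·w^3 − 28·w^3 − 28·w^4 − 576·u + 288 + 288·w    [distributive law]
= 96·u^2 − 960·u − 1444·u·w + 1344·u^3 + 904·u^2·w − 658·u·w^2 + 224·u^3·w + 148·u^2·w^2 − 74·u·w^3 + 396·w − 50·w^2 − 186·w^3 − 28·w^4 + 288    [combine like terms]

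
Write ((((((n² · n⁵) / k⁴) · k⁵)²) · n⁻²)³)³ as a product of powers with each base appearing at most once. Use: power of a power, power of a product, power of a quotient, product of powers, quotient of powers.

k¹⁸n¹⁰⁸

((((((n² · n⁵) / k⁴) · k⁵)²) · n⁻²)³)³
= (((((n² · n⁵) / k⁴) · k⁵)²) · n⁻²)⁹    [power of a power]
= (((((n² · n⁵) / k⁴) · k⁵)²)⁹) · ((n⁻²)⁹)    [power of a product]
= ((((n² · n⁵) / k⁴) · k⁵)¹⁸) · ((n⁻²)⁹)    [power of a power]
= ((((n² · n⁵) / k⁴)¹⁸) · ((k⁵)¹⁸)) · ((n⁻²)⁹)    [power of a product]
= ((((n² · n⁵)¹⁸) / ((k⁴)¹⁸)) · ((k⁵)¹⁸)) · ((n⁻²)⁹)    [power of a quotient]
= (((((n²)¹⁸) · ((n⁵)¹⁸)) / ((k⁴)¹⁸)) · ((k⁵)¹⁸)) · ((n⁻²)⁹)    [power of a product]
= (((n³⁶ · ((n⁵)¹⁸)) / ((k⁴)¹⁸)) · ((k⁵)¹⁸)) · ((n⁻²)⁹)    [power of a power]
= (((n³⁶ · n⁹⁰) / ((k⁴)¹⁸)) · ((k⁵)¹⁸)) · ((n⁻²)⁹)    [power of a power]
= ((n¹²⁶ / ((k⁴)¹⁸)) · ((k⁵)¹⁸)) · ((n⁻²)⁹)    [product of powers]
= ((n¹²⁶ / k⁷²) · ((k⁵)¹⁸)) · ((n⁻²)⁹)    [power of a power]
= ((n¹²⁶ / k⁷²) · k⁹⁰) · ((n⁻²)⁹)    [power of a power]
= ((n¹²⁶ / k⁷²) · k⁹⁰) · n⁻¹⁸    [power of a power]
= k¹⁸n¹⁰⁸    [quotient of powers; product of powers]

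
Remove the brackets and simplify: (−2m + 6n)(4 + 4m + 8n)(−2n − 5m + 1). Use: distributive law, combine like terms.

(−2m + 6n)(4 + 4m + 8n)(−2n − 5m + 1)
= (−8m − 8m^2 − 16mn + 24n + 24mn + 48n^2)(−2n − 5m + 1)    [distributive law]
= (−8m − 8m^2 + 8mn + 24n + 48n^2)(−2n − 5m + 1)    [combine like terms]
= 16mn + 40m^2 − 8m + 16m^2n + 40m^3 − 8m^2 − 16mn^2 − 40m^2n + 8mn − 48n^2 − 120mn + 24n − 96n^3 − 240mn^2 + 48n^2    [distributive law]
= −96mn + 32m^2 − 8m − 24m^2n + 40m^3 − 256mn^2 + 24n − 96n^3    [combine like terms]

−96mn + 32m^2 − 8m − 24m^2n + 40m^3 − 256mn^2 + 24n − 96n^3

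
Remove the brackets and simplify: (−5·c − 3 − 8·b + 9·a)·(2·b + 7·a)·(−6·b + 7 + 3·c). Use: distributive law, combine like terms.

12·b^2·c − 88·b·c − 30·b·c^2 + 96·a·b·c − 308·a·c − 105·a·c^2 − 76·b^2 − 42·b − 140·a·b − 147·a + 96·b^3 + 228·a·b^2 − 378·a^2·b + 441·a^2 + 189·a^2·c

(−5·c − 3 − 8·b + 9·a)·(2·b + 7·a)·(−6·b + 7 + 3·c)
= (−10·b·c − 35·a·c − 6·b − 21·a − 16·b^2 − 56·a·b + 18·a·b + 63·a^2)·(−6·b + 7 + 3·c)    [distributive law]
= (−10·b·c − 35·a·c − 6·b − 21·a − 16·b^2 − 38·a·b + 63·a^2)·(−6·b + 7 + 3·c)    [combine like terms]
= 60·b^2·c − 70·b·c − 30·b·c^2 + 210·a·b·c − 245·a·c − 105·a·c^2 + 36·b^2 − 42·b − 18·b·c + 126·a·b − 147·a − 63·a·c + 96·b^3 − 112·b^2 − 48·b^2·c + 228·a·b^2 − 266·a·b − 114·a·b·c − 378·a^2·b + 441·a^2 + 189·a^2·c    [distributive law]
= 12·b^2·c − 88·b·c − 30·b·c^2 + 96·a·b·c − 308·a·c − 105·a·c^2 − 76·b^2 − 42·b − 140·a·b − 147·a + 96·b^3 + 228·a·b^2 − 378·a^2·b + 441·a^2 + 189·a^2·c    [combine like terms]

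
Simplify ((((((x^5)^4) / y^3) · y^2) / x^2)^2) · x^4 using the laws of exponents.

((((((x^5)^4) / y^3) · y^2) / x^2)^2) · x^4
= ((((((x^5)^4) / y^3) · y^2)^2) / ((x^2)^2)) · x^4    [power of a quotient]
= ((((((x^5)^4) / y^3)^2) · ((y^2)^2)) / ((x^2)^2)) · x^4    [power of a product]
= ((((((x^5)^4)^2) / ((y^3)^2)) · ((y^2)^2)) / ((x^2)^2)) · x^4    [power of a quotient]
= (((((x^5)^8) / ((y^3)^2)) · ((y^2)^2)) / ((x^2)^2)) · x^4    [power of a power]
= (((x^40 / ((y^3)^2)) · ((y^2)^2)) / ((x^2)^2)) · x^4    [power of a power]
= (((x^40 / y^6) · ((y^2)^2)) / ((x^2)^2)) · x^4    [power of a power]
= (((x^40 / y^6) · y^4) / ((x^2)^2)) · x^4    [power of a power]
= (((x^40 / y^6) · y^4) / x^4) · x^4    [power of a power]
= x^40y^(-2)    [quotient of powers; product of powers]

x^40y^(-2)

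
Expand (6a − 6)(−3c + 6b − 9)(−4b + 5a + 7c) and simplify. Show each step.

(6a − 6)(−3c + 6b − 9)(−4b + 5a + 7c)
= (−18ac + 36ab − 54a + 18c − 36b + 54)(−4b + 5a + 7c)    [distributive law]
= 72abc − 90a^2c − 126ac^2 − 144ab^2 + 180a^2b + 252abc + 216ab − 270a^2 − 378ac − 72bc + 90ac + 126c^2 + 144b^2 − 180ab − 252bc − 216b + 270a + 378c    [distributive law]
= 324abc − 90a^2c − 126ac^2 − 144ab^2 + 180a^2b + 36ab − 270a^2 − 288ac − 324bc + 126c^2 + 144b^2 − 216b + 270a + 378c    [combine like terms]

324abc − 90a^2c − 126ac^2 − 144ab^2 + 180a^2b + 36ab − 270a^2 − 288ac − 324bc + 126c^2 + 144b^2 − 216b + 270a + 378c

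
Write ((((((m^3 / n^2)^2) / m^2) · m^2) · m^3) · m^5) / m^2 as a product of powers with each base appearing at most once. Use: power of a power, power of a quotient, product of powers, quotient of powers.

((((((m^3 / n^2)^2) / m^2) · m^2) · m^3) · m^5) / m^2
= (((((((m^3)^2) / ((n^2)^2)) / m^2) · m^2) · m^3) · m^5) / m^2    [power of a quotient]
= (((((m^6 / ((n^2)^2)) / m^2) · m^2) · m^3) · m^5) / m^2    [power of a power]
= (((((m^6 / n^4) / m^2) · m^2) · m^3) · m^5) / m^2    [power of a power]
= m^12n^(-4)    [quotient of powers; product of powers]

m^12n^(-4)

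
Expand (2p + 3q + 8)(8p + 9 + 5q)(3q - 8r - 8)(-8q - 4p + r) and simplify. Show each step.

(2p + 3q + 8)(8p + 9 + 5q)(3q - 8r - 8)(-8q - 4p + r)
= (16p^2 + 18p + 10pq + 24pq + 27q + 15q^2 + 64p + 72 + 40q)(3q - 8r - 8)(-8q - 4p + r)    [distributive law]
= (16p^2 + 82p + 34pq + 67q + 15q^2 + 72)(3q - 8r - 8)(-8q - 4p + r)    [combine like terms]
= (48p^2q - 128p^2r - 128p^2 + 246pq - 656pr - 656p + 102pq^2 - 272pqr - 272pq + 201q^2 - 536qr - 536q + 45q^3 - 120q^2r - 120q^2 + 216q - 576r - 576)(-8q - 4p + r)    [distributive law]
= (48p^2q - 128p^2r - 128p^2 - 26pq - 656pr - 656p + 102pq^2 - 272pqr + 81q^2 - 536qr - 320q + 45q^3 - 120q^2r - 576r - 576)(-8q - 4p + r)    [combine like terms]
= -384p^2q^2 - 192p^3q + 48p^2qr + 1024p^2qr + 512p^3r - 128p^2r^2 + 1024p^2q + 512p^3 - 128p^2r + 208pq^2 + 104p^2q - 26pqr + 5248pqr + 2624p^2r - 656pr^2 + 5248pq + 2624p^2 - 656pr - 816pq^3 - 408p^2q^2 + 102pq^2r + 2176pq^2r + 1088p^2qr - 272pqr^2 - 648q^3 - 324pq^2 + 81q^2r + 4288q^2r + 2144pqr - 536qr^2 + 2560q^2 + 1280pq - 320qr - 360q^4 - 180pq^3 + 45q^3r + 960q^3r + 480pq^2r - 120q^2r^2 + 4608qr + 2304pr - 576r^2 + 4608q + 2304p - 576r    [distributive law]
= -792p^2q^2 - 192p^3q + 2160p^2qr + 512p^3r - 128p^2r^2 + 1128p^2q + 512p^3 + 2496p^2r - 116pq^2 + 7366pqr - 656pr^2 + 6528pq + 2624p^2 + 1648pr - 996pq^3 + 2758pq^2r - 272pqr^2 - 648q^3 + 4369q^2r - 536qr^2 + 2560q^2 + 4288qr - 360q^4 + 1005q^3r - 120q^2r^2 - 576r^2 + 4608q + 2304p - 576r    [combine like terms]

-792p^2q^2 - 192p^3q + 2160p^2qr + 512p^3r - 128p^2r^2 + 1128p^2q + 512p^3 + 2496p^2r - 116pq^2 + 7366pqr - 656pr^2 + 6528pq + 2624p^2 + 1648pr - 996pq^3 + 2758pq^2r - 272pqr^2 - 648q^3 + 4369q^2r - 536qr^2 + 2560q^2 + 4288qr - 360q^4 + 1005q^3r - 120q^2r^2 - 576r^2 + 4608q + 2304p - 576r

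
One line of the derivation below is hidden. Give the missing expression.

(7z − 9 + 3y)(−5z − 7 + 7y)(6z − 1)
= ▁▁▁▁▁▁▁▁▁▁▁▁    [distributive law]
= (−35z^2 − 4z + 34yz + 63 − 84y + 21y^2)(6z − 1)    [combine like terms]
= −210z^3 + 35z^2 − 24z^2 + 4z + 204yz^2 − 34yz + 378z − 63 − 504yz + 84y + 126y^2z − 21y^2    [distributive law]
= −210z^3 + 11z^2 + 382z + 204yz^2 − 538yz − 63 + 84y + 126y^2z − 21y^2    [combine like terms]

After distributive law, the bracketed line is:

(−35z^2 − 49z + 49yz + 45z + 63 − 63y − 15yz − 21y + 21y^2)(6z − 1)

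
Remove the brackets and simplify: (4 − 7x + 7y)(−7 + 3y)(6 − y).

(4 − 7x + 7y)(−7 + 3y)(6 − y)
= (−28 + 12y + 49x − 21xy − 49y + 21y^2)(6 − y)    [distributive law]
= (−28 − 37y + 49x − 21xy + 21y^2)(6 − y)    [combine like terms]
= −168 + 28y − 222y + 37y^2 + 294x − 49xy − 126xy + 21xy^2 + 126y^2 − 21y^3    [distributive law]
= −168 − 194y + 163y^2 + 294x − 175xy + 21xy^2 − 21y^3    [combine like terms]

−168 − 194y + 163y^2 + 294x − 175xy + 21xy^2 − 21y^3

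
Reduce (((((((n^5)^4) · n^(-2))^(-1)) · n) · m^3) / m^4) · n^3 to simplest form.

m^(-1)n^(-14)

(((((((n^5)^4) · n^(-2))^(-1)) · n) · m^3) / m^4) · n^3
= (((((((n^5)^4)^(-1)) · ((n^(-2))^(-1))) · n) · m^3) / m^4) · n^3    [power of a product]
= ((((((n^5)^(-4)) · ((n^(-2))^(-1))) · n) · m^3) / m^4) · n^3    [power of a power]
= ((((n^(-20) · ((n^(-2))^(-1))) · n) · m^3) / m^4) · n^3    [power of a power]
= ((((n^(-20) · n^2) · n) · m^3) / m^4) · n^3    [power of a power]
= (((n^(-18) · n) · m^3) / m^4) · n^3    [product of powers]
= ((n^(-17) · m^3) / m^4) · n^3    [product of powers]
= m^(-1)n^(-14)    [quotient of powers; product of powers]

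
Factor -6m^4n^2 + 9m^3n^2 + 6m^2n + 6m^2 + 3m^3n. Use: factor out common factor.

-6m^4n^2 + 9m^3n^2 + 6m^2n + 6m^2 + 3m^3n
= 3(-2m^4n^2 + 3m^3n^2 + 2m^2n + 2m^2 + m^3n)    [factor out 3]
= 3m^2(-2m^2n^2 + 3mn^2 + 2n + 2 + mn)    [factor out m^2]

3m^2(-2m^2n^2 + 3mn^2 + 2n + 2 + mn)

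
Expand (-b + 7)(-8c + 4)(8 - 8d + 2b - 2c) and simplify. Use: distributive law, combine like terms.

-40bc - 64bcd + 16b^2c - 16bc^2 + 24b + 32bd - 8b^2 - 504c + 448cd + 112c^2 + 224 - 224d

(-b + 7)(-8c + 4)(8 - 8d + 2b - 2c)
= (8bc - 4b - 56c + 28)(8 - 8d + 2b - 2c)    [distributive law]
= 64bc - 64bcd + 16b^2c - 16bc^2 - 32b + 32bd - 8b^2 + 8bc - 448c + 448cd - 112bc + 112c^2 + 224 - 224d + 56b - 56c    [distributive law]
= -40bc - 64bcd + 16b^2c - 16bc^2 + 24b + 32bd - 8b^2 - 504c + 448cd + 112c^2 + 224 - 224d    [combine like terms]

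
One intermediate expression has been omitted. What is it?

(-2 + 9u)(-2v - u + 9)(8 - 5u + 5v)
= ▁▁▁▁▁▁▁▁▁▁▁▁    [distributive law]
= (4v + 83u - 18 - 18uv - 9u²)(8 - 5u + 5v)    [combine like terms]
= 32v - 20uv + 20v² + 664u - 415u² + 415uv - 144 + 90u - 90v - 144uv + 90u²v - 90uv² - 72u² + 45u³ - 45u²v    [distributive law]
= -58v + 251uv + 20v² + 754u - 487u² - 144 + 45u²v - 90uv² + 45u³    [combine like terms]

After distributive law, the bracketed line is:

(4v + 2u - 18 - 18uv - 9u² + 81u)(8 - 5u + 5v)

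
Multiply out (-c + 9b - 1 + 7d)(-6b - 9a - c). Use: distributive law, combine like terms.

(-c + 9b - 1 + 7d)(-6b - 9a - c)
= 6bc + 9ac + c^2 - 54b^2 - 81ab - 9bc + 6b + 9a + c - 42bd - 63ad - 7cd    [distributive law]
= -3bc + 9ac + c^2 - 54b^2 - 81ab + 6b + 9a + c - 42bd - 63ad - 7cd    [combine like terms]

-3bc + 9ac + c^2 - 54b^2 - 81ab + 6b + 9a + c - 42bd - 63ad - 7cd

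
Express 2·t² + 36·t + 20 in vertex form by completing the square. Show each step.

2(t + 9)² − 142

2·t² + 36·t + 20
= 2(t² + 18·t) + 20    [factor out 2 from the t-terms]
= 2(t² + 18·t + 81 − 81) + 20    [add and subtract 81 inside the bracket]
= 2(t + 9)² − 162 + 20    [perfect-square identity]
= 2(t + 9)² − 142    [combine constants]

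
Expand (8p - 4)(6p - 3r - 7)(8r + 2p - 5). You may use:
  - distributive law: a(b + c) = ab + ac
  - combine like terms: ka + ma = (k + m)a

336p²r + 96p³ - 400p² - 192pr² - 496pr + 456p + 96r² + 164r - 140

(8p - 4)(6p - 3r - 7)(8r + 2p - 5)
= (48p² - 24pr - 56p - 24p + 12r + 28)(8r + 2p - 5)    [distributive law]
= (48p² - 24pr - 80p + 12r + 28)(8r + 2p - 5)    [combine like terms]
= 384p²r + 96p³ - 240p² - 192pr² - 48p²r + 120pr - 640pr - 160p² + 400p + 96r² + 24pr - 60r + 224r + 56p - 140    [distributive law]
= 336p²r + 96p³ - 400p² - 192pr² - 496pr + 456p + 96r² + 164r - 140    [combine like terms]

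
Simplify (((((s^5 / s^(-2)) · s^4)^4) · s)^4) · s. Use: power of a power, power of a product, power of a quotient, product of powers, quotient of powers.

(((((s^5 / s^(-2)) · s^4)^4) · s)^4) · s
= (((((s^5 / s^(-2)) · s^4)^4)^4) · (s^4)) · s    [power of a product]
= ((((s^5 / s^(-2)) · s^4)^16) · (s^4)) · s    [power of a power]
= ((((s^5 / s^(-2))^16) · ((s^4)^16)) · (s^4)) · s    [power of a product]
= (((((s^5)^16) / ((s^(-2))^16)) · ((s^4)^16)) · (s^4)) · s    [power of a quotient]
= (((s^80 / ((s^(-2))^16)) · ((s^4)^16)) · (s^4)) · s    [power of a power]
= (((s^80 / s^(-32)) · ((s^4)^16)) · (s^4)) · s    [power of a power]
= ((s^112 · ((s^4)^16)) · (s^4)) · s    [quotient of powers]
= ((s^112 · s^64) · (s^4)) · s    [power of a power]
= (s^176 · (s^4)) · s    [product of powers]
= s^180 · s    [product of powers]
= s^181    [product of powers]

s^181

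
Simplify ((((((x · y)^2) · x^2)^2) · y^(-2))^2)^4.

((((((x · y)^2) · x^2)^2) · y^(-2))^2)^4
= (((((x · y)^2) · x^2)^2) · y^(-2))^8    [power of a power]
= (((((x · y)^2) · x^2)^2)^8) · ((y^(-2))^8)    [power of a product]
= ((((x · y)^2) · x^2)^16) · ((y^(-2))^8)    [power of a power]
= ((((x · y)^2)^16) · ((x^2)^16)) · ((y^(-2))^8)    [power of a product]
= (((x · y)^32) · ((x^2)^16)) · ((y^(-2))^8)    [power of a power]
= (((x^32) · (y^32)) · ((x^2)^16)) · ((y^(-2))^8)    [power of a product]
= ((x^32 · y^32) · x^32) · ((y^(-2))^8)    [power of a power]
= ((x^32 · y^32) · x^32) · y^(-16)    [power of a power]
= x^64·y^16    [product of powers]

x^64·y^16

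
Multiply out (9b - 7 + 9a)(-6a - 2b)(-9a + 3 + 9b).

(9b - 7 + 9a)(-6a - 2b)(-9a + 3 + 9b)
= (-54ab - 18b² + 42a + 14b - 54a² - 18ab)(-9a + 3 + 9b)    [distributive law]
= (-72ab - 18b² + 42a + 14b - 54a²)(-9a + 3 + 9b)    [combine like terms]
= 648a²b - 216ab - 648ab² + 162ab² - 54b² - 162b³ - 378a² + 126a + 378ab - 126ab + 42b + 126b² + 486a³ - 162a² - 486a²b    [distributive law]
= 162a²b + 36ab - 486ab² + 72b² - 162b³ - 540a² + 126a + 42b + 486a³    [combine like terms]

162a²b + 36ab - 486ab² + 72b² - 162b³ - 540a² + 126a + 42b + 486a³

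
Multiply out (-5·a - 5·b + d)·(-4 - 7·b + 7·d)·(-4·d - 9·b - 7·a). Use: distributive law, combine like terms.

(-5·a - 5·b + d)·(-4 - 7·b + 7·d)·(-4·d - 9·b - 7·a)
= (20·a + 35·a·b - 35·a·d + 20·b + 35·b^2 - 35·b·d - 4·d - 7·b·d + 7·d^2)·(-4·d - 9·b - 7·a)    [distributive law]
= (20·a + 35·a·b - 35·a·d + 20·b + 35·b^2 - 42·b·d - 4·d + 7·d^2)·(-4·d - 9·b - 7·a)    [combine like terms]
= -80·a·d - 180·a·b - 140·a^2 - 140·a·b·d - 315·a·b^2 - 245·a^2·b + 140·a·d^2 + 315·a·b·d + 245·a^2·d - 80·b·d - 180·b^2 - 140·a·b - 140·b^2·d - 315·b^3 - 245·a·b^2 + 168·b·d^2 + 378·b^2·d + 294·a·b·d + 16·d^2 + 36·b·d + 28·a·d - 28·d^3 - 63·b·d^2 - 49·a·d^2    [distributive law]
= -52·a·d - 320·a·b - 140·a^2 + 469·a·b·d - 560·a·b^2 - 245·a^2·b + 91·a·d^2 + 245·a^2·d - 44·b·d - 180·b^2 + 238·b^2·d - 315·b^3 + 105·b·d^2 + 16·d^2 - 28·d^3    [combine like terms]

-52·a·d - 320·a·b - 140·a^2 + 469·a·b·d - 560·a·b^2 - 245·a^2·b + 91·a·d^2 + 245·a^2·d - 44·b·d - 180·b^2 + 238·b^2·d - 315·b^3 + 105·b·d^2 + 16·d^2 - 28·d^3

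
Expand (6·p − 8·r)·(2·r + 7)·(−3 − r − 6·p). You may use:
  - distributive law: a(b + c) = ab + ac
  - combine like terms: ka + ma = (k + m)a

(6·p − 8·r)·(2·r + 7)·(−3 − r − 6·p)
= (12·p·r + 42·p − 16·r^2 − 56·r)·(−3 − r − 6·p)    [distributive law]
= −36·p·r − 12·p·r^2 − 72·p^2·r − 126·p − 42·p·r − 252·p^2 + 48·r^2 + 16·r^3 + 96·p·r^2 + 168·r + 56·r^2 + 336·p·r    [distributive law]
= 258·p·r + 84·p·r^2 − 72·p^2·r − 126·p − 252·p^2 + 104·r^2 + 16·r^3 + 168·r    [combine like terms]

258·p·r + 84·p·r^2 − 72·p^2·r − 126·p − 252·p^2 + 104·r^2 + 16·r^3 + 168·r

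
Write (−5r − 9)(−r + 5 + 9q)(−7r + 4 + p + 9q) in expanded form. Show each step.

−35r³ + 132r² + 5pr² + 360qr² + 251r − 16pr + 243qr − 45pqr − 405q²r − 180 − 45p − 729q − 81pq − 729q²

(−5r − 9)(−r + 5 + 9q)(−7r + 4 + p + 9q)
= (5r² − 25r − 45qr + 9r − 45 − 81q)(−7r + 4 + p + 9q)    [distributive law]
= (5r² − 16r − 45qr − 45 − 81q)(−7r + 4 + p + 9q)    [combine like terms]
= −35r³ + 20r² + 5pr² + 45qr² + 112r² − 64r − 16pr − 144qr + 315qr² − 180qr − 45pqr − 405q²r + 315r − 180 − 45p − 405q + 567qr − 324q − 81pq − 729q²    [distributive law]
= −35r³ + 132r² + 5pr² + 360qr² + 251r − 16pr + 243qr − 45pqr − 405q²r − 180 − 45p − 729q − 81pq − 729q²    [combine like terms]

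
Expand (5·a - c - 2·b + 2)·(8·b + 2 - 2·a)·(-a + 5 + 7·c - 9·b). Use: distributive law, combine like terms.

46·a^2·b + 154·a·b + 298·a·b·c - 380·a·b^2 - 56·a^2 + 26·a + 54·a·c + 10·a^3 - 72·a^2·c + 62·b·c - 56·b·c^2 - 40·b^2·c + 18·c - 14·c^2 + 14·a·c^2 - 188·b^2 + 144·b^3 + 24·b + 20

(5·a - c - 2·b + 2)·(8·b + 2 - 2·a)·(-a + 5 + 7·c - 9·b)
= (40·a·b + 10·a - 10·a^2 - 8·b·c - 2·c + 2·a·c - 16·b^2 - 4·b + 4·a·b + 16·b + 4 - 4·a)·(-a + 5 + 7·c - 9·b)    [distributive law]
= (44·a·b + 6·a - 10·a^2 - 8·b·c - 2·c + 2·a·c - 16·b^2 + 12·b + 4)·(-a + 5 + 7·c - 9·b)    [combine like terms]
= -44·a^2·b + 220·a·b + 308·a·b·c - 396·a·b^2 - 6·a^2 + 30·a + 42·a·c - 54·a·b + 10·a^3 - 50·a^2 - 70·a^2·c + 90·a^2·b + 8·a·b·c - 40·b·c - 56·b·c^2 + 72·b^2·c + 2·a·c - 10·c - 14·c^2 + 18·b·c - 2·a^2·c + 10·a·c + 14·a·c^2 - 18·a·b·c + 16·a·b^2 - 80·b^2 - 112·b^2·c + 144·b^3 - 12·a·b + 60·b + 84·b·c - 108·b^2 - 4·a + 20 + 28·c - 36·b    [distributive law]
= 46·a^2·b + 154·a·b + 298·a·b·c - 380·a·b^2 - 56·a^2 + 26·a + 54·a·c + 10·a^3 - 72·a^2·c + 62·b·c - 56·b·c^2 - 40·b^2·c + 18·c - 14·c^2 + 14·a·c^2 - 188·b^2 + 144·b^3 + 24·b + 20    [combine like terms]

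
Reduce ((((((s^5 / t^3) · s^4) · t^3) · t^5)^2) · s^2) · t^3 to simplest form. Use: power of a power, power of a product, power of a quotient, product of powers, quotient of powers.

s^20t^13

((((((s^5 / t^3) · s^4) · t^3) · t^5)^2) · s^2) · t^3
= ((((((s^5 / t^3) · s^4) · t^3)^2) · ((t^5)^2)) · s^2) · t^3    [power of a product]
= ((((((s^5 / t^3) · s^4)^2) · ((t^3)^2)) · ((t^5)^2)) · s^2) · t^3    [power of a product]
= ((((((s^5 / t^3)^2) · ((s^4)^2)) · ((t^3)^2)) · ((t^5)^2)) · s^2) · t^3    [power of a product]
= (((((((s^5)^2) / ((t^3)^2)) · ((s^4)^2)) · ((t^3)^2)) · ((t^5)^2)) · s^2) · t^3    [power of a quotient]
= (((((s^10 / ((t^3)^2)) · ((s^4)^2)) · ((t^3)^2)) · ((t^5)^2)) · s^2) · t^3    [power of a power]
= (((((s^10 / t^6) · ((s^4)^2)) · ((t^3)^2)) · ((t^5)^2)) · s^2) · t^3    [power of a power]
= (((((s^10 / t^6) · s^8) · ((t^3)^2)) · ((t^5)^2)) · s^2) · t^3    [power of a power]
= (((((s^10 / t^6) · s^8) · t^6) · ((t^5)^2)) · s^2) · t^3    [power of a power]
= (((((s^10 / t^6) · s^8) · t^6) · t^10) · s^2) · t^3    [power of a power]
= s^20t^13    [quotient of powers; product of powers]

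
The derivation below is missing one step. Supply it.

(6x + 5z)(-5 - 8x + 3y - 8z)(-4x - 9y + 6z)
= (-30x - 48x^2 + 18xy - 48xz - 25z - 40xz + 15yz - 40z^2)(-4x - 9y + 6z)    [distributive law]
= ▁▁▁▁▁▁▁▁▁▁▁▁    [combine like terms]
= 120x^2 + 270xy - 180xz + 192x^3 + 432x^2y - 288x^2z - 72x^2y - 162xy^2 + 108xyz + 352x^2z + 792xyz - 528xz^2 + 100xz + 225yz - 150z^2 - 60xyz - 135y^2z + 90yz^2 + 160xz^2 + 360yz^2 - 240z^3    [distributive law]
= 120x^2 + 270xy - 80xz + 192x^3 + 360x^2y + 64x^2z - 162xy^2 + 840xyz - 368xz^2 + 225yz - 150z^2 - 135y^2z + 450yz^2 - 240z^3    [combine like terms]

By combine like terms:

(-30x - 48x^2 + 18xy - 88xz - 25z + 15yz - 40z^2)(-4x - 9y + 6z)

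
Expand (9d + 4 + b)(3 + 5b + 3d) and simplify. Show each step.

(9d + 4 + b)(3 + 5b + 3d)
= 27d + 45bd + 27d² + 12 + 20b + 12d + 3b + 5b² + 3bd    [distributive law]
= 39d + 48bd + 27d² + 12 + 23b + 5b²    [combine like terms]

39d + 48bd + 27d² + 12 + 23b + 5b²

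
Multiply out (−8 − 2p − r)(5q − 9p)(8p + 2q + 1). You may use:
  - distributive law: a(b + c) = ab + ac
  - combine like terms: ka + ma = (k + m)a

(−8 − 2p − r)(5q − 9p)(8p + 2q + 1)
= (−40q + 72p − 10pq + 18p^2 − 5qr + 9pr)(8p + 2q + 1)    [distributive law]
= −320pq − 80q^2 − 40q + 576p^2 + 144pq + 72p − 80p^2q − 20pq^2 − 10pq + 144p^3 + 36p^2q + 18p^2 − 40pqr − 10q^2r − 5qr + 72p^2r + 18pqr + 9pr    [distributive law]
= −186pq − 80q^2 − 40q + 594p^2 + 72p − 44p^2q − 20pq^2 + 144p^3 − 22pqr − 10q^2r − 5qr + 72p^2r + 9pr    [combine like terms]

−186pq − 80q^2 − 40q + 594p^2 + 72p − 44p^2q − 20pq^2 + 144p^3 − 22pqr − 10q^2r − 5qr + 72p^2r + 9pr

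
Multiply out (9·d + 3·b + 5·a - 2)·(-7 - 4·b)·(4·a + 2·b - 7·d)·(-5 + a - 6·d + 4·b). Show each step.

(9·d + 3·b + 5·a - 2)·(-7 - 4·b)·(4·a + 2·b - 7·d)·(-5 + a - 6·d + 4·b)
= (-63·d - 36·b·d - 21·b - 12·b^2 - 35·a - 20·a·b + 14 + 8·b)·(4·a + 2·b - 7·d)·(-5 + a - 6·d + 4·b)    [distributive law]
= (-63·d - 36·b·d - 13·b - 12·b^2 - 35·a - 20·a·b + 14)·(4·a + 2·b - 7·d)·(-5 + a - 6·d + 4·b)    [combine like terms]
= (-252·a·d - 126·b·d + 441·d^2 - 144·a·b·d - 72·b^2·d + 252·b·d^2 - 52·a·b - 26·b^2 + 91·b·d - 48·a·b^2 - 24·b^3 + 84·b^2·d - 140·a^2 - 70·a·b + 245·a·d - 80·a^2·b - 40·a·b^2 + 140·a·b·d + 56·a + 28·b - 98·d)·(-5 + a - 6·d + 4·b)    [distributive law]
= (-7·a·d - 35·b·d + 441·d^2 - 4·a·b·d + 12·b^2·d + 252·b·d^2 - 122·a·b - 26·b^2 - 88·a·b^2 - 24·b^3 - 140·a^2 - 80·a^2·b + 56·a + 28·b - 98·d)·(-5 + a - 6·d + 4·b)    [combine like terms]
= 35·a·d - 7·a^2·d + 42·a·d^2 - 28·a·b·d + 175·b·d - 35·a·b·d + 210·b·d^2 - 140·b^2·d - 2205·d^2 + 441·a·d^2 - 2646·d^3 + 1764·b·d^2 + 20·a·b·d - 4·a^2·b·d + 24·a·b·d^2 - 16·a·b^2·d - 60·b^2·d + 12·a·b^2·d - 72·b^2·d^2 + 48·b^3·d - 1260·b·d^2 + 252·a·b·d^2 - 1512·b·d^3 + 1008·b^2·d^2 + 610·a·b - 122·a^2·b + 732·a·b·d - 488·a·b^2 + 130·b^2 - 26·a·b^2 + 156·b^2·d - 104·b^3 + 440·a·b^2 - 88·a^2·b^2 + 528·a·b^2·d - 352·a·b^3 + 120·b^3 - 24·a·b^3 + 144·b^3·d - 96·b^4 + 700·a^2 - 140·a^3 + 840·a^2·d - 560·a^2·b + 400·a^2·b - 80·a^3·b + 480·a^2·b·d - 320·a^2·b^2 - 280·a + 56·a^2 - 336·a·d + 224·a·b - 140·b + 28·a·b - 168·b·d + 112·b^2 + 490·d - 98·a·d + 588·d^2 - 392·b·d    [distributive law]
= -399·a·d + 833·a^2·d + 483·a·d^2 + 689·a·b·d - 385·b·d + 714·b·d^2 - 44·b^2·d - 1617·d^2 - 2646·d^3 + 476·a^2·b·d + 276·a·b·d^2 + 524·a·b^2·d + 936·b^2·d^2 + 192·b^3·d - 1512·b·d^3 + 862·a·b - 282·a^2·b - 74·a·b^2 + 242·b^2 + 16·b^3 - 408·a^2·b^2 - 376·a·b^3 - 96·b^4 + 756·a^2 - 140·a^3 - 80·a^3·b - 280·a - 140·b + 490·d    [combine like terms]

-399·a·d + 833·a^2·d + 483·a·d^2 + 689·a·b·d - 385·b·d + 714·b·d^2 - 44·b^2·d - 1617·d^2 - 2646·d^3 + 476·a^2·b·d + 276·a·b·d^2 + 524·a·b^2·d + 936·b^2·d^2 + 192·b^3·d - 1512·b·d^3 + 862·a·b - 282·a^2·b - 74·a·b^2 + 242·b^2 + 16·b^3 - 408·a^2·b^2 - 376·a·b^3 - 96·b^4 + 756·a^2 - 140·a^3 - 80·a^3·b - 280·a - 140·b + 490·d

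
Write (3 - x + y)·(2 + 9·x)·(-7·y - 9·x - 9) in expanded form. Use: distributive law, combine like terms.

(3 - x + y)·(2 + 9·x)·(-7·y - 9·x - 9)
= (6 + 27·x - 2·x - 9·x^2 + 2·y + 9·x·y)·(-7·y - 9·x - 9)    [distributive law]
= (6 + 25·x - 9·x^2 + 2·y + 9·x·y)·(-7·y - 9·x - 9)    [combine like terms]
= -42·y - 54·x - 54 - 175·x·y - 225·x^2 - 225·x + 63·x^2·y + 81·x^3 + 81·x^2 - 14·y^2 - 18·x·y - 18·y - 63·x·y^2 - 81·x^2·y - 81·x·y    [distributive law]
= -60·y - 279·x - 54 - 274·x·y - 144·x^2 - 18·x^2·y + 81·x^3 - 14·y^2 - 63·x·y^2    [combine like terms]

-60·y - 279·x - 54 - 274·x·y - 144·x^2 - 18·x^2·y + 81·x^3 - 14·y^2 - 63·x·y^2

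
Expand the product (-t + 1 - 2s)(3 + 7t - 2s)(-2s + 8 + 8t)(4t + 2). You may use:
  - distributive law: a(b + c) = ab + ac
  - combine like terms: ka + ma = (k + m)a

-836st^2 - 616st + 176t^2 + 208t - 208t^3 - 328st^3 - 224t^4 + 224s^2t^2 + 304s^2t - 140s + 48 + 96s^2 - 32s^3t - 16s^3

(-t + 1 - 2s)(3 + 7t - 2s)(-2s + 8 + 8t)(4t + 2)
= (-3t - 7t^2 + 2st + 3 + 7t - 2s - 6s - 14st + 4s^2)(-2s + 8 + 8t)(4t + 2)    [distributive law]
= (4t - 7t^2 - 12st + 3 - 8s + 4s^2)(-2s + 8 + 8t)(4t + 2)    [combine like terms]
= (-8st + 32t + 32t^2 + 14st^2 - 56t^2 - 56t^3 + 24s^2t - 96st - 96st^2 - 6s + 24 + 24t + 16s^2 - 64s - 64st - 8s^3 + 32s^2 + 32s^2t)(4t + 2)    [distributive law]
= (-168st + 56t - 24t^2 - 82st^2 - 56t^3 + 56s^2t - 70s + 24 + 48s^2 - 8s^3)(4t + 2)    [combine like terms]
= -672st^2 - 336st + 224t^2 + 112t - 96t^3 - 48t^2 - 328st^3 - 164st^2 - 224t^4 - 112t^3 + 224s^2t^2 + 112s^2t - 280st - 140s + 96t + 48 + 192s^2t + 96s^2 - 32s^3t - 16s^3    [distributive law]
= -836st^2 - 616st + 176t^2 + 208t - 208t^3 - 328st^3 - 224t^4 + 224s^2t^2 + 304s^2t - 140s + 48 + 96s^2 - 32s^3t - 16s^3    [combine like terms]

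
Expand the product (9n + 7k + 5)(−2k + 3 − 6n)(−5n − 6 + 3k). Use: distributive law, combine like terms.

138kn² + 296kn − 110k²n + 339n² − 57n + 270n³ + 117k² − 42k³ − 21k − 90

(9n + 7k + 5)(−2k + 3 − 6n)(−5n − 6 + 3k)
= (−18kn + 27n − 54n² − 14k² + 21k − 42kn − 10k + 15 − 30n)(−5n − 6 + 3k)    [distributive law]
= (−60kn − 3n − 54n² − 14k² + 11k + 15)(−5n − 6 + 3k)    [combine like terms]
= 300kn² + 360kn − 180k²n + 15n² + 18n − 9kn + 270n³ + 324n² − 162kn² + 70k²n + 84k² − 42k³ − 55kn − 66k + 33k² − 75n − 90 + 45k    [distributive law]
= 138kn² + 296kn − 110k²n + 339n² − 57n + 270n³ + 117k² − 42k³ − 21k − 90    [combine like terms]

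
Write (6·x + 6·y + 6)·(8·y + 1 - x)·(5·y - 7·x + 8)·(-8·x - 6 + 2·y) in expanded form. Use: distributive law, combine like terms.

360·x²·y² - 4560·x·y² - 2172·x·y³ + 2676·x³·y + 2184·x²·y - 3528·x·y - 336·x⁴ + 132·x³ + 624·x² - 132·y³ + 480·y⁴ - 3000·y² - 2676·y - 132·x - 288

(6·x + 6·y + 6)·(8·y + 1 - x)·(5·y - 7·x + 8)·(-8·x - 6 + 2·y)
= (48·x·y + 6·x - 6·x² + 48·y² + 6·y - 6·x·y + 48·y + 6 - 6·x)·(5·y - 7·x + 8)·(-8·x - 6 + 2·y)    [distributive law]
= (42·x·y - 6·x² + 48·y² + 54·y + 6)·(5·y - 7·x + 8)·(-8·x - 6 + 2·y)    [combine like terms]
= (210·x·y² - 294·x²·y + 336·x·y - 30·x²·y + 42·x³ - 48·x² + 240·y³ - 336·x·y² + 384·y² + 270·y² - 378·x·y + 432·y + 30·y - 42·x + 48)·(-8·x - 6 + 2·y)    [distributive law]
= (-126·x·y² - 324·x²·y - 42·x·y + 42·x³ - 48·x² + 240·y³ + 654·y² + 462·y - 42·x + 48)·(-8·x - 6 + 2·y)    [combine like terms]
= 1008·x²·y² + 756·x·y² - 252·x·y³ + 2592·x³·y + 1944·x²·y - 648·x²·y² + 336·x²·y + 252·x·y - 84·x·y² - 336·x⁴ - 252·x³ + 84·x³·y + 384·x³ + 288·x² - 96·x²·y - 1920·x·y³ - 1440·y³ + 480·y⁴ - 5232·x·y² - 3924·y² + 1308·y³ - 3696·x·y - 2772·y + 924·y² + 336·x² + 252·x - 84·x·y - 384·x - 288 + 96·y    [distributive law]
= 360·x²·y² - 4560·x·y² - 2172·x·y³ + 2676·x³·y + 2184·x²·y - 3528·x·y - 336·x⁴ + 132·x³ + 624·x² - 132·y³ + 480·y⁴ - 3000·y² - 2676·y - 132·x - 288    [combine like terms]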